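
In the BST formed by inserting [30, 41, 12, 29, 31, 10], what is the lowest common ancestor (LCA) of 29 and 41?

Tree insertion order: [30, 41, 12, 29, 31, 10]
Tree (level-order array): [30, 12, 41, 10, 29, 31]
In a BST, the LCA of p=29, q=41 is the first node v on the
root-to-leaf path with p <= v <= q (go left if both < v, right if both > v).
Walk from root:
  at 30: 29 <= 30 <= 41, this is the LCA
LCA = 30


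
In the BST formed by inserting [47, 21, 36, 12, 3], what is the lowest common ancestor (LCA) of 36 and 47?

Tree insertion order: [47, 21, 36, 12, 3]
Tree (level-order array): [47, 21, None, 12, 36, 3]
In a BST, the LCA of p=36, q=47 is the first node v on the
root-to-leaf path with p <= v <= q (go left if both < v, right if both > v).
Walk from root:
  at 47: 36 <= 47 <= 47, this is the LCA
LCA = 47


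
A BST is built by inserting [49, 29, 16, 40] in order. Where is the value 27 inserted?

Starting tree (level order): [49, 29, None, 16, 40]
Insertion path: 49 -> 29 -> 16
Result: insert 27 as right child of 16
Final tree (level order): [49, 29, None, 16, 40, None, 27]


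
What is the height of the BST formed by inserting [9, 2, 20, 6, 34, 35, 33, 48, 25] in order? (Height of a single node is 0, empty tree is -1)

Insertion order: [9, 2, 20, 6, 34, 35, 33, 48, 25]
Tree (level-order array): [9, 2, 20, None, 6, None, 34, None, None, 33, 35, 25, None, None, 48]
Compute height bottom-up (empty subtree = -1):
  height(6) = 1 + max(-1, -1) = 0
  height(2) = 1 + max(-1, 0) = 1
  height(25) = 1 + max(-1, -1) = 0
  height(33) = 1 + max(0, -1) = 1
  height(48) = 1 + max(-1, -1) = 0
  height(35) = 1 + max(-1, 0) = 1
  height(34) = 1 + max(1, 1) = 2
  height(20) = 1 + max(-1, 2) = 3
  height(9) = 1 + max(1, 3) = 4
Height = 4


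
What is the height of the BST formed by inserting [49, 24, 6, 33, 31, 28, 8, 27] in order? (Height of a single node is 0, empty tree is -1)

Insertion order: [49, 24, 6, 33, 31, 28, 8, 27]
Tree (level-order array): [49, 24, None, 6, 33, None, 8, 31, None, None, None, 28, None, 27]
Compute height bottom-up (empty subtree = -1):
  height(8) = 1 + max(-1, -1) = 0
  height(6) = 1 + max(-1, 0) = 1
  height(27) = 1 + max(-1, -1) = 0
  height(28) = 1 + max(0, -1) = 1
  height(31) = 1 + max(1, -1) = 2
  height(33) = 1 + max(2, -1) = 3
  height(24) = 1 + max(1, 3) = 4
  height(49) = 1 + max(4, -1) = 5
Height = 5


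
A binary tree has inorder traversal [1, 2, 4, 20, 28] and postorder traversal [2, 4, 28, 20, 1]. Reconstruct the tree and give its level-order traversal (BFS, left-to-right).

Inorder:   [1, 2, 4, 20, 28]
Postorder: [2, 4, 28, 20, 1]
Algorithm: postorder visits root last, so walk postorder right-to-left;
each value is the root of the current inorder slice — split it at that
value, recurse on the right subtree first, then the left.
Recursive splits:
  root=1; inorder splits into left=[], right=[2, 4, 20, 28]
  root=20; inorder splits into left=[2, 4], right=[28]
  root=28; inorder splits into left=[], right=[]
  root=4; inorder splits into left=[2], right=[]
  root=2; inorder splits into left=[], right=[]
Reconstructed level-order: [1, 20, 4, 28, 2]


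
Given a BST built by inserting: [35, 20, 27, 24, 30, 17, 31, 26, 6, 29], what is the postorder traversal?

Tree insertion order: [35, 20, 27, 24, 30, 17, 31, 26, 6, 29]
Tree (level-order array): [35, 20, None, 17, 27, 6, None, 24, 30, None, None, None, 26, 29, 31]
Postorder traversal: [6, 17, 26, 24, 29, 31, 30, 27, 20, 35]


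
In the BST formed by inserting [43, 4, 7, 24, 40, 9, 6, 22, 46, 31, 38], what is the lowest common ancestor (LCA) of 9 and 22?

Tree insertion order: [43, 4, 7, 24, 40, 9, 6, 22, 46, 31, 38]
Tree (level-order array): [43, 4, 46, None, 7, None, None, 6, 24, None, None, 9, 40, None, 22, 31, None, None, None, None, 38]
In a BST, the LCA of p=9, q=22 is the first node v on the
root-to-leaf path with p <= v <= q (go left if both < v, right if both > v).
Walk from root:
  at 43: both 9 and 22 < 43, go left
  at 4: both 9 and 22 > 4, go right
  at 7: both 9 and 22 > 7, go right
  at 24: both 9 and 22 < 24, go left
  at 9: 9 <= 9 <= 22, this is the LCA
LCA = 9


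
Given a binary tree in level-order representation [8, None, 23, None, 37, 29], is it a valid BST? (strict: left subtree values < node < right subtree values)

Level-order array: [8, None, 23, None, 37, 29]
Validate using subtree bounds (lo, hi): at each node, require lo < value < hi,
then recurse left with hi=value and right with lo=value.
Preorder trace (stopping at first violation):
  at node 8 with bounds (-inf, +inf): OK
  at node 23 with bounds (8, +inf): OK
  at node 37 with bounds (23, +inf): OK
  at node 29 with bounds (23, 37): OK
No violation found at any node.
Result: Valid BST


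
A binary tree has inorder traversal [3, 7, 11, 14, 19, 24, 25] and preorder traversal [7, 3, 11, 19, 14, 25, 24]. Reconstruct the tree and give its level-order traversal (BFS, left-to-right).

Inorder:  [3, 7, 11, 14, 19, 24, 25]
Preorder: [7, 3, 11, 19, 14, 25, 24]
Algorithm: preorder visits root first, so consume preorder in order;
for each root, split the current inorder slice at that value into
left-subtree inorder and right-subtree inorder, then recurse.
Recursive splits:
  root=7; inorder splits into left=[3], right=[11, 14, 19, 24, 25]
  root=3; inorder splits into left=[], right=[]
  root=11; inorder splits into left=[], right=[14, 19, 24, 25]
  root=19; inorder splits into left=[14], right=[24, 25]
  root=14; inorder splits into left=[], right=[]
  root=25; inorder splits into left=[24], right=[]
  root=24; inorder splits into left=[], right=[]
Reconstructed level-order: [7, 3, 11, 19, 14, 25, 24]


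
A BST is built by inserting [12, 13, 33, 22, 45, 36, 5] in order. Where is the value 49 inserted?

Starting tree (level order): [12, 5, 13, None, None, None, 33, 22, 45, None, None, 36]
Insertion path: 12 -> 13 -> 33 -> 45
Result: insert 49 as right child of 45
Final tree (level order): [12, 5, 13, None, None, None, 33, 22, 45, None, None, 36, 49]


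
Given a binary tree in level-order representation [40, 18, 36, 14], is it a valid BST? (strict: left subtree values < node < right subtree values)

Level-order array: [40, 18, 36, 14]
Validate using subtree bounds (lo, hi): at each node, require lo < value < hi,
then recurse left with hi=value and right with lo=value.
Preorder trace (stopping at first violation):
  at node 40 with bounds (-inf, +inf): OK
  at node 18 with bounds (-inf, 40): OK
  at node 14 with bounds (-inf, 18): OK
  at node 36 with bounds (40, +inf): VIOLATION
Node 36 violates its bound: not (40 < 36 < +inf).
Result: Not a valid BST


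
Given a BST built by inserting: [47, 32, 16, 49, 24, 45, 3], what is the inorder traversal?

Tree insertion order: [47, 32, 16, 49, 24, 45, 3]
Tree (level-order array): [47, 32, 49, 16, 45, None, None, 3, 24]
Inorder traversal: [3, 16, 24, 32, 45, 47, 49]


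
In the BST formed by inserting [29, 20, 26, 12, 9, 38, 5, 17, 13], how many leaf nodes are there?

Tree built from: [29, 20, 26, 12, 9, 38, 5, 17, 13]
Tree (level-order array): [29, 20, 38, 12, 26, None, None, 9, 17, None, None, 5, None, 13]
Rule: A leaf has 0 children.
Per-node child counts:
  node 29: 2 child(ren)
  node 20: 2 child(ren)
  node 12: 2 child(ren)
  node 9: 1 child(ren)
  node 5: 0 child(ren)
  node 17: 1 child(ren)
  node 13: 0 child(ren)
  node 26: 0 child(ren)
  node 38: 0 child(ren)
Matching nodes: [5, 13, 26, 38]
Count of leaf nodes: 4


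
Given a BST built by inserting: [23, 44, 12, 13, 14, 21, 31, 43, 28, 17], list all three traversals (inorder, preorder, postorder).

Tree insertion order: [23, 44, 12, 13, 14, 21, 31, 43, 28, 17]
Tree (level-order array): [23, 12, 44, None, 13, 31, None, None, 14, 28, 43, None, 21, None, None, None, None, 17]
Inorder (L, root, R): [12, 13, 14, 17, 21, 23, 28, 31, 43, 44]
Preorder (root, L, R): [23, 12, 13, 14, 21, 17, 44, 31, 28, 43]
Postorder (L, R, root): [17, 21, 14, 13, 12, 28, 43, 31, 44, 23]


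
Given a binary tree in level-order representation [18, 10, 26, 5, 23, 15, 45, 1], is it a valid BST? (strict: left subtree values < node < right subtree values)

Level-order array: [18, 10, 26, 5, 23, 15, 45, 1]
Validate using subtree bounds (lo, hi): at each node, require lo < value < hi,
then recurse left with hi=value and right with lo=value.
Preorder trace (stopping at first violation):
  at node 18 with bounds (-inf, +inf): OK
  at node 10 with bounds (-inf, 18): OK
  at node 5 with bounds (-inf, 10): OK
  at node 1 with bounds (-inf, 5): OK
  at node 23 with bounds (10, 18): VIOLATION
Node 23 violates its bound: not (10 < 23 < 18).
Result: Not a valid BST


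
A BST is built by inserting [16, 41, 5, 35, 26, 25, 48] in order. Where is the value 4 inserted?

Starting tree (level order): [16, 5, 41, None, None, 35, 48, 26, None, None, None, 25]
Insertion path: 16 -> 5
Result: insert 4 as left child of 5
Final tree (level order): [16, 5, 41, 4, None, 35, 48, None, None, 26, None, None, None, 25]


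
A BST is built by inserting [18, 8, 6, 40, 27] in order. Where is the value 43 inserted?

Starting tree (level order): [18, 8, 40, 6, None, 27]
Insertion path: 18 -> 40
Result: insert 43 as right child of 40
Final tree (level order): [18, 8, 40, 6, None, 27, 43]


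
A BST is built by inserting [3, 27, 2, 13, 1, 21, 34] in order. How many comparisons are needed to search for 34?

Search path for 34: 3 -> 27 -> 34
Found: True
Comparisons: 3


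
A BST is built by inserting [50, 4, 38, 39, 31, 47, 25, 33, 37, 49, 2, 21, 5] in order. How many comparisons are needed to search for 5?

Search path for 5: 50 -> 4 -> 38 -> 31 -> 25 -> 21 -> 5
Found: True
Comparisons: 7


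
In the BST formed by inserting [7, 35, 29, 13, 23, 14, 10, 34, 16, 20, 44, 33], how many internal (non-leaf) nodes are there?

Tree built from: [7, 35, 29, 13, 23, 14, 10, 34, 16, 20, 44, 33]
Tree (level-order array): [7, None, 35, 29, 44, 13, 34, None, None, 10, 23, 33, None, None, None, 14, None, None, None, None, 16, None, 20]
Rule: An internal node has at least one child.
Per-node child counts:
  node 7: 1 child(ren)
  node 35: 2 child(ren)
  node 29: 2 child(ren)
  node 13: 2 child(ren)
  node 10: 0 child(ren)
  node 23: 1 child(ren)
  node 14: 1 child(ren)
  node 16: 1 child(ren)
  node 20: 0 child(ren)
  node 34: 1 child(ren)
  node 33: 0 child(ren)
  node 44: 0 child(ren)
Matching nodes: [7, 35, 29, 13, 23, 14, 16, 34]
Count of internal (non-leaf) nodes: 8


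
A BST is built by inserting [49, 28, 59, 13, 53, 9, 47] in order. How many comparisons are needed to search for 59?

Search path for 59: 49 -> 59
Found: True
Comparisons: 2


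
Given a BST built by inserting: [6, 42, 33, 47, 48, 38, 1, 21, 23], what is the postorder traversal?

Tree insertion order: [6, 42, 33, 47, 48, 38, 1, 21, 23]
Tree (level-order array): [6, 1, 42, None, None, 33, 47, 21, 38, None, 48, None, 23]
Postorder traversal: [1, 23, 21, 38, 33, 48, 47, 42, 6]


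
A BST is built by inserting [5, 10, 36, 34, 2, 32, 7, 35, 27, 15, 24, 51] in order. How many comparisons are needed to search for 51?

Search path for 51: 5 -> 10 -> 36 -> 51
Found: True
Comparisons: 4


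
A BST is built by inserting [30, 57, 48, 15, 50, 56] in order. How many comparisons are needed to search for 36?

Search path for 36: 30 -> 57 -> 48
Found: False
Comparisons: 3


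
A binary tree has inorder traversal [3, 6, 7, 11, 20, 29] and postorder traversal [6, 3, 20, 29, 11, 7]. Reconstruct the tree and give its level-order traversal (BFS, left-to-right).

Inorder:   [3, 6, 7, 11, 20, 29]
Postorder: [6, 3, 20, 29, 11, 7]
Algorithm: postorder visits root last, so walk postorder right-to-left;
each value is the root of the current inorder slice — split it at that
value, recurse on the right subtree first, then the left.
Recursive splits:
  root=7; inorder splits into left=[3, 6], right=[11, 20, 29]
  root=11; inorder splits into left=[], right=[20, 29]
  root=29; inorder splits into left=[20], right=[]
  root=20; inorder splits into left=[], right=[]
  root=3; inorder splits into left=[], right=[6]
  root=6; inorder splits into left=[], right=[]
Reconstructed level-order: [7, 3, 11, 6, 29, 20]


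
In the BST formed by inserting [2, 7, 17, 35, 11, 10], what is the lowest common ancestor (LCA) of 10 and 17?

Tree insertion order: [2, 7, 17, 35, 11, 10]
Tree (level-order array): [2, None, 7, None, 17, 11, 35, 10]
In a BST, the LCA of p=10, q=17 is the first node v on the
root-to-leaf path with p <= v <= q (go left if both < v, right if both > v).
Walk from root:
  at 2: both 10 and 17 > 2, go right
  at 7: both 10 and 17 > 7, go right
  at 17: 10 <= 17 <= 17, this is the LCA
LCA = 17


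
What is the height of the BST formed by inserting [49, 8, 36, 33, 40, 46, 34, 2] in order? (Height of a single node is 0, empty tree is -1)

Insertion order: [49, 8, 36, 33, 40, 46, 34, 2]
Tree (level-order array): [49, 8, None, 2, 36, None, None, 33, 40, None, 34, None, 46]
Compute height bottom-up (empty subtree = -1):
  height(2) = 1 + max(-1, -1) = 0
  height(34) = 1 + max(-1, -1) = 0
  height(33) = 1 + max(-1, 0) = 1
  height(46) = 1 + max(-1, -1) = 0
  height(40) = 1 + max(-1, 0) = 1
  height(36) = 1 + max(1, 1) = 2
  height(8) = 1 + max(0, 2) = 3
  height(49) = 1 + max(3, -1) = 4
Height = 4


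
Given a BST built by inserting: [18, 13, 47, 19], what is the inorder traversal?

Tree insertion order: [18, 13, 47, 19]
Tree (level-order array): [18, 13, 47, None, None, 19]
Inorder traversal: [13, 18, 19, 47]


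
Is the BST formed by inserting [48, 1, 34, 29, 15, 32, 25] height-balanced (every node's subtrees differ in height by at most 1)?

Tree (level-order array): [48, 1, None, None, 34, 29, None, 15, 32, None, 25]
Definition: a tree is height-balanced if, at every node, |h(left) - h(right)| <= 1 (empty subtree has height -1).
Bottom-up per-node check:
  node 25: h_left=-1, h_right=-1, diff=0 [OK], height=0
  node 15: h_left=-1, h_right=0, diff=1 [OK], height=1
  node 32: h_left=-1, h_right=-1, diff=0 [OK], height=0
  node 29: h_left=1, h_right=0, diff=1 [OK], height=2
  node 34: h_left=2, h_right=-1, diff=3 [FAIL (|2--1|=3 > 1)], height=3
  node 1: h_left=-1, h_right=3, diff=4 [FAIL (|-1-3|=4 > 1)], height=4
  node 48: h_left=4, h_right=-1, diff=5 [FAIL (|4--1|=5 > 1)], height=5
Node 34 violates the condition: |2 - -1| = 3 > 1.
Result: Not balanced


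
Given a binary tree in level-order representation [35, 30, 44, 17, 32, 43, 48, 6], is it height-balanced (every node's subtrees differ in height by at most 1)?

Tree (level-order array): [35, 30, 44, 17, 32, 43, 48, 6]
Definition: a tree is height-balanced if, at every node, |h(left) - h(right)| <= 1 (empty subtree has height -1).
Bottom-up per-node check:
  node 6: h_left=-1, h_right=-1, diff=0 [OK], height=0
  node 17: h_left=0, h_right=-1, diff=1 [OK], height=1
  node 32: h_left=-1, h_right=-1, diff=0 [OK], height=0
  node 30: h_left=1, h_right=0, diff=1 [OK], height=2
  node 43: h_left=-1, h_right=-1, diff=0 [OK], height=0
  node 48: h_left=-1, h_right=-1, diff=0 [OK], height=0
  node 44: h_left=0, h_right=0, diff=0 [OK], height=1
  node 35: h_left=2, h_right=1, diff=1 [OK], height=3
All nodes satisfy the balance condition.
Result: Balanced


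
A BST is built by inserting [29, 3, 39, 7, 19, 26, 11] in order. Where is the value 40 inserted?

Starting tree (level order): [29, 3, 39, None, 7, None, None, None, 19, 11, 26]
Insertion path: 29 -> 39
Result: insert 40 as right child of 39
Final tree (level order): [29, 3, 39, None, 7, None, 40, None, 19, None, None, 11, 26]


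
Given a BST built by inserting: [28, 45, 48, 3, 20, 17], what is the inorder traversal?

Tree insertion order: [28, 45, 48, 3, 20, 17]
Tree (level-order array): [28, 3, 45, None, 20, None, 48, 17]
Inorder traversal: [3, 17, 20, 28, 45, 48]


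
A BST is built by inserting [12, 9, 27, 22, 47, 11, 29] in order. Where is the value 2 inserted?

Starting tree (level order): [12, 9, 27, None, 11, 22, 47, None, None, None, None, 29]
Insertion path: 12 -> 9
Result: insert 2 as left child of 9
Final tree (level order): [12, 9, 27, 2, 11, 22, 47, None, None, None, None, None, None, 29]


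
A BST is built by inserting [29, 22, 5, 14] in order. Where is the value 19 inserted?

Starting tree (level order): [29, 22, None, 5, None, None, 14]
Insertion path: 29 -> 22 -> 5 -> 14
Result: insert 19 as right child of 14
Final tree (level order): [29, 22, None, 5, None, None, 14, None, 19]


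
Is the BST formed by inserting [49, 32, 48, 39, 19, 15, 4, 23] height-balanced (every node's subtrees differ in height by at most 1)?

Tree (level-order array): [49, 32, None, 19, 48, 15, 23, 39, None, 4]
Definition: a tree is height-balanced if, at every node, |h(left) - h(right)| <= 1 (empty subtree has height -1).
Bottom-up per-node check:
  node 4: h_left=-1, h_right=-1, diff=0 [OK], height=0
  node 15: h_left=0, h_right=-1, diff=1 [OK], height=1
  node 23: h_left=-1, h_right=-1, diff=0 [OK], height=0
  node 19: h_left=1, h_right=0, diff=1 [OK], height=2
  node 39: h_left=-1, h_right=-1, diff=0 [OK], height=0
  node 48: h_left=0, h_right=-1, diff=1 [OK], height=1
  node 32: h_left=2, h_right=1, diff=1 [OK], height=3
  node 49: h_left=3, h_right=-1, diff=4 [FAIL (|3--1|=4 > 1)], height=4
Node 49 violates the condition: |3 - -1| = 4 > 1.
Result: Not balanced


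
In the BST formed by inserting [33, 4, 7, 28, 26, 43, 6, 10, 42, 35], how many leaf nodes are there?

Tree built from: [33, 4, 7, 28, 26, 43, 6, 10, 42, 35]
Tree (level-order array): [33, 4, 43, None, 7, 42, None, 6, 28, 35, None, None, None, 26, None, None, None, 10]
Rule: A leaf has 0 children.
Per-node child counts:
  node 33: 2 child(ren)
  node 4: 1 child(ren)
  node 7: 2 child(ren)
  node 6: 0 child(ren)
  node 28: 1 child(ren)
  node 26: 1 child(ren)
  node 10: 0 child(ren)
  node 43: 1 child(ren)
  node 42: 1 child(ren)
  node 35: 0 child(ren)
Matching nodes: [6, 10, 35]
Count of leaf nodes: 3


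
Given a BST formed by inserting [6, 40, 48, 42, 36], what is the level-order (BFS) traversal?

Tree insertion order: [6, 40, 48, 42, 36]
Tree (level-order array): [6, None, 40, 36, 48, None, None, 42]
BFS from the root, enqueuing left then right child of each popped node:
  queue [6] -> pop 6, enqueue [40], visited so far: [6]
  queue [40] -> pop 40, enqueue [36, 48], visited so far: [6, 40]
  queue [36, 48] -> pop 36, enqueue [none], visited so far: [6, 40, 36]
  queue [48] -> pop 48, enqueue [42], visited so far: [6, 40, 36, 48]
  queue [42] -> pop 42, enqueue [none], visited so far: [6, 40, 36, 48, 42]
Result: [6, 40, 36, 48, 42]


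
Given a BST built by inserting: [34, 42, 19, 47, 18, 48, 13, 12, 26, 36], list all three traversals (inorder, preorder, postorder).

Tree insertion order: [34, 42, 19, 47, 18, 48, 13, 12, 26, 36]
Tree (level-order array): [34, 19, 42, 18, 26, 36, 47, 13, None, None, None, None, None, None, 48, 12]
Inorder (L, root, R): [12, 13, 18, 19, 26, 34, 36, 42, 47, 48]
Preorder (root, L, R): [34, 19, 18, 13, 12, 26, 42, 36, 47, 48]
Postorder (L, R, root): [12, 13, 18, 26, 19, 36, 48, 47, 42, 34]


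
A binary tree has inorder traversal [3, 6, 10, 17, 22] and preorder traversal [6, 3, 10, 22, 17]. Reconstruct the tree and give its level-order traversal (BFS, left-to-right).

Inorder:  [3, 6, 10, 17, 22]
Preorder: [6, 3, 10, 22, 17]
Algorithm: preorder visits root first, so consume preorder in order;
for each root, split the current inorder slice at that value into
left-subtree inorder and right-subtree inorder, then recurse.
Recursive splits:
  root=6; inorder splits into left=[3], right=[10, 17, 22]
  root=3; inorder splits into left=[], right=[]
  root=10; inorder splits into left=[], right=[17, 22]
  root=22; inorder splits into left=[17], right=[]
  root=17; inorder splits into left=[], right=[]
Reconstructed level-order: [6, 3, 10, 22, 17]


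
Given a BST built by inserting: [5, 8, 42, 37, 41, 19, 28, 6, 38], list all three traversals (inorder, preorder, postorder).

Tree insertion order: [5, 8, 42, 37, 41, 19, 28, 6, 38]
Tree (level-order array): [5, None, 8, 6, 42, None, None, 37, None, 19, 41, None, 28, 38]
Inorder (L, root, R): [5, 6, 8, 19, 28, 37, 38, 41, 42]
Preorder (root, L, R): [5, 8, 6, 42, 37, 19, 28, 41, 38]
Postorder (L, R, root): [6, 28, 19, 38, 41, 37, 42, 8, 5]


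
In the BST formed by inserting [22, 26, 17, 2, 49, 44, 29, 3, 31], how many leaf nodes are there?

Tree built from: [22, 26, 17, 2, 49, 44, 29, 3, 31]
Tree (level-order array): [22, 17, 26, 2, None, None, 49, None, 3, 44, None, None, None, 29, None, None, 31]
Rule: A leaf has 0 children.
Per-node child counts:
  node 22: 2 child(ren)
  node 17: 1 child(ren)
  node 2: 1 child(ren)
  node 3: 0 child(ren)
  node 26: 1 child(ren)
  node 49: 1 child(ren)
  node 44: 1 child(ren)
  node 29: 1 child(ren)
  node 31: 0 child(ren)
Matching nodes: [3, 31]
Count of leaf nodes: 2


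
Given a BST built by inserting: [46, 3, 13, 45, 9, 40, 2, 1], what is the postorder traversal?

Tree insertion order: [46, 3, 13, 45, 9, 40, 2, 1]
Tree (level-order array): [46, 3, None, 2, 13, 1, None, 9, 45, None, None, None, None, 40]
Postorder traversal: [1, 2, 9, 40, 45, 13, 3, 46]


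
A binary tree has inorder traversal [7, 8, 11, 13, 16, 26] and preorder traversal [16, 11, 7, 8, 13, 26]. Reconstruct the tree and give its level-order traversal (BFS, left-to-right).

Inorder:  [7, 8, 11, 13, 16, 26]
Preorder: [16, 11, 7, 8, 13, 26]
Algorithm: preorder visits root first, so consume preorder in order;
for each root, split the current inorder slice at that value into
left-subtree inorder and right-subtree inorder, then recurse.
Recursive splits:
  root=16; inorder splits into left=[7, 8, 11, 13], right=[26]
  root=11; inorder splits into left=[7, 8], right=[13]
  root=7; inorder splits into left=[], right=[8]
  root=8; inorder splits into left=[], right=[]
  root=13; inorder splits into left=[], right=[]
  root=26; inorder splits into left=[], right=[]
Reconstructed level-order: [16, 11, 26, 7, 13, 8]


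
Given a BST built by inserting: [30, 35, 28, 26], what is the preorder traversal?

Tree insertion order: [30, 35, 28, 26]
Tree (level-order array): [30, 28, 35, 26]
Preorder traversal: [30, 28, 26, 35]


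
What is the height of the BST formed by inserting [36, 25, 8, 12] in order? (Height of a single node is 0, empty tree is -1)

Insertion order: [36, 25, 8, 12]
Tree (level-order array): [36, 25, None, 8, None, None, 12]
Compute height bottom-up (empty subtree = -1):
  height(12) = 1 + max(-1, -1) = 0
  height(8) = 1 + max(-1, 0) = 1
  height(25) = 1 + max(1, -1) = 2
  height(36) = 1 + max(2, -1) = 3
Height = 3


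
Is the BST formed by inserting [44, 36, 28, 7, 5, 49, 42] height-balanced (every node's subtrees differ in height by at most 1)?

Tree (level-order array): [44, 36, 49, 28, 42, None, None, 7, None, None, None, 5]
Definition: a tree is height-balanced if, at every node, |h(left) - h(right)| <= 1 (empty subtree has height -1).
Bottom-up per-node check:
  node 5: h_left=-1, h_right=-1, diff=0 [OK], height=0
  node 7: h_left=0, h_right=-1, diff=1 [OK], height=1
  node 28: h_left=1, h_right=-1, diff=2 [FAIL (|1--1|=2 > 1)], height=2
  node 42: h_left=-1, h_right=-1, diff=0 [OK], height=0
  node 36: h_left=2, h_right=0, diff=2 [FAIL (|2-0|=2 > 1)], height=3
  node 49: h_left=-1, h_right=-1, diff=0 [OK], height=0
  node 44: h_left=3, h_right=0, diff=3 [FAIL (|3-0|=3 > 1)], height=4
Node 28 violates the condition: |1 - -1| = 2 > 1.
Result: Not balanced


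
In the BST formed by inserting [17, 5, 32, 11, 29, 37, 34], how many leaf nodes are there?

Tree built from: [17, 5, 32, 11, 29, 37, 34]
Tree (level-order array): [17, 5, 32, None, 11, 29, 37, None, None, None, None, 34]
Rule: A leaf has 0 children.
Per-node child counts:
  node 17: 2 child(ren)
  node 5: 1 child(ren)
  node 11: 0 child(ren)
  node 32: 2 child(ren)
  node 29: 0 child(ren)
  node 37: 1 child(ren)
  node 34: 0 child(ren)
Matching nodes: [11, 29, 34]
Count of leaf nodes: 3


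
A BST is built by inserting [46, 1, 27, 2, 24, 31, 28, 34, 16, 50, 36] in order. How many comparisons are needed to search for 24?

Search path for 24: 46 -> 1 -> 27 -> 2 -> 24
Found: True
Comparisons: 5


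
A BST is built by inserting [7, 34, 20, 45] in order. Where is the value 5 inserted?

Starting tree (level order): [7, None, 34, 20, 45]
Insertion path: 7
Result: insert 5 as left child of 7
Final tree (level order): [7, 5, 34, None, None, 20, 45]


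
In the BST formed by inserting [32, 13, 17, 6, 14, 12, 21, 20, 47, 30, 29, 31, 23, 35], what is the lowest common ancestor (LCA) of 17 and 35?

Tree insertion order: [32, 13, 17, 6, 14, 12, 21, 20, 47, 30, 29, 31, 23, 35]
Tree (level-order array): [32, 13, 47, 6, 17, 35, None, None, 12, 14, 21, None, None, None, None, None, None, 20, 30, None, None, 29, 31, 23]
In a BST, the LCA of p=17, q=35 is the first node v on the
root-to-leaf path with p <= v <= q (go left if both < v, right if both > v).
Walk from root:
  at 32: 17 <= 32 <= 35, this is the LCA
LCA = 32


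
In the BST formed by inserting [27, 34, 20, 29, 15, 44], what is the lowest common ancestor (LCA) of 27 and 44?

Tree insertion order: [27, 34, 20, 29, 15, 44]
Tree (level-order array): [27, 20, 34, 15, None, 29, 44]
In a BST, the LCA of p=27, q=44 is the first node v on the
root-to-leaf path with p <= v <= q (go left if both < v, right if both > v).
Walk from root:
  at 27: 27 <= 27 <= 44, this is the LCA
LCA = 27


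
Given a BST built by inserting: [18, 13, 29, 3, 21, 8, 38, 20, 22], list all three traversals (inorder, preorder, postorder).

Tree insertion order: [18, 13, 29, 3, 21, 8, 38, 20, 22]
Tree (level-order array): [18, 13, 29, 3, None, 21, 38, None, 8, 20, 22]
Inorder (L, root, R): [3, 8, 13, 18, 20, 21, 22, 29, 38]
Preorder (root, L, R): [18, 13, 3, 8, 29, 21, 20, 22, 38]
Postorder (L, R, root): [8, 3, 13, 20, 22, 21, 38, 29, 18]


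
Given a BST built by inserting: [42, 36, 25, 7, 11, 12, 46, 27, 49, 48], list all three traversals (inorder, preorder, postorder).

Tree insertion order: [42, 36, 25, 7, 11, 12, 46, 27, 49, 48]
Tree (level-order array): [42, 36, 46, 25, None, None, 49, 7, 27, 48, None, None, 11, None, None, None, None, None, 12]
Inorder (L, root, R): [7, 11, 12, 25, 27, 36, 42, 46, 48, 49]
Preorder (root, L, R): [42, 36, 25, 7, 11, 12, 27, 46, 49, 48]
Postorder (L, R, root): [12, 11, 7, 27, 25, 36, 48, 49, 46, 42]


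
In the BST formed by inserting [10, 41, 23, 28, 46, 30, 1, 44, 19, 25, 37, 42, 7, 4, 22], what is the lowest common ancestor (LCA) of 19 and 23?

Tree insertion order: [10, 41, 23, 28, 46, 30, 1, 44, 19, 25, 37, 42, 7, 4, 22]
Tree (level-order array): [10, 1, 41, None, 7, 23, 46, 4, None, 19, 28, 44, None, None, None, None, 22, 25, 30, 42, None, None, None, None, None, None, 37]
In a BST, the LCA of p=19, q=23 is the first node v on the
root-to-leaf path with p <= v <= q (go left if both < v, right if both > v).
Walk from root:
  at 10: both 19 and 23 > 10, go right
  at 41: both 19 and 23 < 41, go left
  at 23: 19 <= 23 <= 23, this is the LCA
LCA = 23


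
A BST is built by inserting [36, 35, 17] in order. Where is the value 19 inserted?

Starting tree (level order): [36, 35, None, 17]
Insertion path: 36 -> 35 -> 17
Result: insert 19 as right child of 17
Final tree (level order): [36, 35, None, 17, None, None, 19]


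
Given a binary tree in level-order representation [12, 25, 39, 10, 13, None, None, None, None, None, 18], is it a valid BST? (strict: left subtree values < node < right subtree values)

Level-order array: [12, 25, 39, 10, 13, None, None, None, None, None, 18]
Validate using subtree bounds (lo, hi): at each node, require lo < value < hi,
then recurse left with hi=value and right with lo=value.
Preorder trace (stopping at first violation):
  at node 12 with bounds (-inf, +inf): OK
  at node 25 with bounds (-inf, 12): VIOLATION
Node 25 violates its bound: not (-inf < 25 < 12).
Result: Not a valid BST


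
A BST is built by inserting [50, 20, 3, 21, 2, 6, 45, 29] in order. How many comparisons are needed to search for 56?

Search path for 56: 50
Found: False
Comparisons: 1


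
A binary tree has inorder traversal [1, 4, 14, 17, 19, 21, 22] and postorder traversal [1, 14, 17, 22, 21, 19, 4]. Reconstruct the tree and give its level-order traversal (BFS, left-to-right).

Inorder:   [1, 4, 14, 17, 19, 21, 22]
Postorder: [1, 14, 17, 22, 21, 19, 4]
Algorithm: postorder visits root last, so walk postorder right-to-left;
each value is the root of the current inorder slice — split it at that
value, recurse on the right subtree first, then the left.
Recursive splits:
  root=4; inorder splits into left=[1], right=[14, 17, 19, 21, 22]
  root=19; inorder splits into left=[14, 17], right=[21, 22]
  root=21; inorder splits into left=[], right=[22]
  root=22; inorder splits into left=[], right=[]
  root=17; inorder splits into left=[14], right=[]
  root=14; inorder splits into left=[], right=[]
  root=1; inorder splits into left=[], right=[]
Reconstructed level-order: [4, 1, 19, 17, 21, 14, 22]


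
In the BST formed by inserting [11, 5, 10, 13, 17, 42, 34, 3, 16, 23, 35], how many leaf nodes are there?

Tree built from: [11, 5, 10, 13, 17, 42, 34, 3, 16, 23, 35]
Tree (level-order array): [11, 5, 13, 3, 10, None, 17, None, None, None, None, 16, 42, None, None, 34, None, 23, 35]
Rule: A leaf has 0 children.
Per-node child counts:
  node 11: 2 child(ren)
  node 5: 2 child(ren)
  node 3: 0 child(ren)
  node 10: 0 child(ren)
  node 13: 1 child(ren)
  node 17: 2 child(ren)
  node 16: 0 child(ren)
  node 42: 1 child(ren)
  node 34: 2 child(ren)
  node 23: 0 child(ren)
  node 35: 0 child(ren)
Matching nodes: [3, 10, 16, 23, 35]
Count of leaf nodes: 5


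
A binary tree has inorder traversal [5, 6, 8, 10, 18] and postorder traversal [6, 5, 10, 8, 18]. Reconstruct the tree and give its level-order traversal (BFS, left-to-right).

Inorder:   [5, 6, 8, 10, 18]
Postorder: [6, 5, 10, 8, 18]
Algorithm: postorder visits root last, so walk postorder right-to-left;
each value is the root of the current inorder slice — split it at that
value, recurse on the right subtree first, then the left.
Recursive splits:
  root=18; inorder splits into left=[5, 6, 8, 10], right=[]
  root=8; inorder splits into left=[5, 6], right=[10]
  root=10; inorder splits into left=[], right=[]
  root=5; inorder splits into left=[], right=[6]
  root=6; inorder splits into left=[], right=[]
Reconstructed level-order: [18, 8, 5, 10, 6]


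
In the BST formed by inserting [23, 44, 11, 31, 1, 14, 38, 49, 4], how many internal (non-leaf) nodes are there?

Tree built from: [23, 44, 11, 31, 1, 14, 38, 49, 4]
Tree (level-order array): [23, 11, 44, 1, 14, 31, 49, None, 4, None, None, None, 38]
Rule: An internal node has at least one child.
Per-node child counts:
  node 23: 2 child(ren)
  node 11: 2 child(ren)
  node 1: 1 child(ren)
  node 4: 0 child(ren)
  node 14: 0 child(ren)
  node 44: 2 child(ren)
  node 31: 1 child(ren)
  node 38: 0 child(ren)
  node 49: 0 child(ren)
Matching nodes: [23, 11, 1, 44, 31]
Count of internal (non-leaf) nodes: 5


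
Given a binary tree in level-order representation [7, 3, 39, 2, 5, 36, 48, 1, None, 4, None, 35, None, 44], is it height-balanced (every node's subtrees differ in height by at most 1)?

Tree (level-order array): [7, 3, 39, 2, 5, 36, 48, 1, None, 4, None, 35, None, 44]
Definition: a tree is height-balanced if, at every node, |h(left) - h(right)| <= 1 (empty subtree has height -1).
Bottom-up per-node check:
  node 1: h_left=-1, h_right=-1, diff=0 [OK], height=0
  node 2: h_left=0, h_right=-1, diff=1 [OK], height=1
  node 4: h_left=-1, h_right=-1, diff=0 [OK], height=0
  node 5: h_left=0, h_right=-1, diff=1 [OK], height=1
  node 3: h_left=1, h_right=1, diff=0 [OK], height=2
  node 35: h_left=-1, h_right=-1, diff=0 [OK], height=0
  node 36: h_left=0, h_right=-1, diff=1 [OK], height=1
  node 44: h_left=-1, h_right=-1, diff=0 [OK], height=0
  node 48: h_left=0, h_right=-1, diff=1 [OK], height=1
  node 39: h_left=1, h_right=1, diff=0 [OK], height=2
  node 7: h_left=2, h_right=2, diff=0 [OK], height=3
All nodes satisfy the balance condition.
Result: Balanced


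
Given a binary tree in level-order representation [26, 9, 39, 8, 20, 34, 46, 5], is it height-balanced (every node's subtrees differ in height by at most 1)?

Tree (level-order array): [26, 9, 39, 8, 20, 34, 46, 5]
Definition: a tree is height-balanced if, at every node, |h(left) - h(right)| <= 1 (empty subtree has height -1).
Bottom-up per-node check:
  node 5: h_left=-1, h_right=-1, diff=0 [OK], height=0
  node 8: h_left=0, h_right=-1, diff=1 [OK], height=1
  node 20: h_left=-1, h_right=-1, diff=0 [OK], height=0
  node 9: h_left=1, h_right=0, diff=1 [OK], height=2
  node 34: h_left=-1, h_right=-1, diff=0 [OK], height=0
  node 46: h_left=-1, h_right=-1, diff=0 [OK], height=0
  node 39: h_left=0, h_right=0, diff=0 [OK], height=1
  node 26: h_left=2, h_right=1, diff=1 [OK], height=3
All nodes satisfy the balance condition.
Result: Balanced


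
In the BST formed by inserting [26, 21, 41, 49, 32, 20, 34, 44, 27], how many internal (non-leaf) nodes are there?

Tree built from: [26, 21, 41, 49, 32, 20, 34, 44, 27]
Tree (level-order array): [26, 21, 41, 20, None, 32, 49, None, None, 27, 34, 44]
Rule: An internal node has at least one child.
Per-node child counts:
  node 26: 2 child(ren)
  node 21: 1 child(ren)
  node 20: 0 child(ren)
  node 41: 2 child(ren)
  node 32: 2 child(ren)
  node 27: 0 child(ren)
  node 34: 0 child(ren)
  node 49: 1 child(ren)
  node 44: 0 child(ren)
Matching nodes: [26, 21, 41, 32, 49]
Count of internal (non-leaf) nodes: 5


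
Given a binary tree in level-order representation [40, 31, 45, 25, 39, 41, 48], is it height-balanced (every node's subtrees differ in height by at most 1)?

Tree (level-order array): [40, 31, 45, 25, 39, 41, 48]
Definition: a tree is height-balanced if, at every node, |h(left) - h(right)| <= 1 (empty subtree has height -1).
Bottom-up per-node check:
  node 25: h_left=-1, h_right=-1, diff=0 [OK], height=0
  node 39: h_left=-1, h_right=-1, diff=0 [OK], height=0
  node 31: h_left=0, h_right=0, diff=0 [OK], height=1
  node 41: h_left=-1, h_right=-1, diff=0 [OK], height=0
  node 48: h_left=-1, h_right=-1, diff=0 [OK], height=0
  node 45: h_left=0, h_right=0, diff=0 [OK], height=1
  node 40: h_left=1, h_right=1, diff=0 [OK], height=2
All nodes satisfy the balance condition.
Result: Balanced


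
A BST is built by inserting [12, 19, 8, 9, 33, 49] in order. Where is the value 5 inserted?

Starting tree (level order): [12, 8, 19, None, 9, None, 33, None, None, None, 49]
Insertion path: 12 -> 8
Result: insert 5 as left child of 8
Final tree (level order): [12, 8, 19, 5, 9, None, 33, None, None, None, None, None, 49]


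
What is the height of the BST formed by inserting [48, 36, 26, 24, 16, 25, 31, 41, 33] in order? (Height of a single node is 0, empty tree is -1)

Insertion order: [48, 36, 26, 24, 16, 25, 31, 41, 33]
Tree (level-order array): [48, 36, None, 26, 41, 24, 31, None, None, 16, 25, None, 33]
Compute height bottom-up (empty subtree = -1):
  height(16) = 1 + max(-1, -1) = 0
  height(25) = 1 + max(-1, -1) = 0
  height(24) = 1 + max(0, 0) = 1
  height(33) = 1 + max(-1, -1) = 0
  height(31) = 1 + max(-1, 0) = 1
  height(26) = 1 + max(1, 1) = 2
  height(41) = 1 + max(-1, -1) = 0
  height(36) = 1 + max(2, 0) = 3
  height(48) = 1 + max(3, -1) = 4
Height = 4


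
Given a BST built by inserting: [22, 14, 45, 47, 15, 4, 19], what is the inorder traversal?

Tree insertion order: [22, 14, 45, 47, 15, 4, 19]
Tree (level-order array): [22, 14, 45, 4, 15, None, 47, None, None, None, 19]
Inorder traversal: [4, 14, 15, 19, 22, 45, 47]


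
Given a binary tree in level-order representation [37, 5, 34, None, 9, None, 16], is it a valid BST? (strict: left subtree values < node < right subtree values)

Level-order array: [37, 5, 34, None, 9, None, 16]
Validate using subtree bounds (lo, hi): at each node, require lo < value < hi,
then recurse left with hi=value and right with lo=value.
Preorder trace (stopping at first violation):
  at node 37 with bounds (-inf, +inf): OK
  at node 5 with bounds (-inf, 37): OK
  at node 9 with bounds (5, 37): OK
  at node 34 with bounds (37, +inf): VIOLATION
Node 34 violates its bound: not (37 < 34 < +inf).
Result: Not a valid BST


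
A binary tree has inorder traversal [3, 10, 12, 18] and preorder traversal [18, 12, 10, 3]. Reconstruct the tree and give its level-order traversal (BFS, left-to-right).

Inorder:  [3, 10, 12, 18]
Preorder: [18, 12, 10, 3]
Algorithm: preorder visits root first, so consume preorder in order;
for each root, split the current inorder slice at that value into
left-subtree inorder and right-subtree inorder, then recurse.
Recursive splits:
  root=18; inorder splits into left=[3, 10, 12], right=[]
  root=12; inorder splits into left=[3, 10], right=[]
  root=10; inorder splits into left=[3], right=[]
  root=3; inorder splits into left=[], right=[]
Reconstructed level-order: [18, 12, 10, 3]


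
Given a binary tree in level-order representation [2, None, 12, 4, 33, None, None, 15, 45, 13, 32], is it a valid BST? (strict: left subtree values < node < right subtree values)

Level-order array: [2, None, 12, 4, 33, None, None, 15, 45, 13, 32]
Validate using subtree bounds (lo, hi): at each node, require lo < value < hi,
then recurse left with hi=value and right with lo=value.
Preorder trace (stopping at first violation):
  at node 2 with bounds (-inf, +inf): OK
  at node 12 with bounds (2, +inf): OK
  at node 4 with bounds (2, 12): OK
  at node 33 with bounds (12, +inf): OK
  at node 15 with bounds (12, 33): OK
  at node 13 with bounds (12, 15): OK
  at node 32 with bounds (15, 33): OK
  at node 45 with bounds (33, +inf): OK
No violation found at any node.
Result: Valid BST


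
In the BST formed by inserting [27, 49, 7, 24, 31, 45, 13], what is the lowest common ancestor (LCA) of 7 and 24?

Tree insertion order: [27, 49, 7, 24, 31, 45, 13]
Tree (level-order array): [27, 7, 49, None, 24, 31, None, 13, None, None, 45]
In a BST, the LCA of p=7, q=24 is the first node v on the
root-to-leaf path with p <= v <= q (go left if both < v, right if both > v).
Walk from root:
  at 27: both 7 and 24 < 27, go left
  at 7: 7 <= 7 <= 24, this is the LCA
LCA = 7


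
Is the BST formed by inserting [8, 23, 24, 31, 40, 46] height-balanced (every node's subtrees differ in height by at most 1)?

Tree (level-order array): [8, None, 23, None, 24, None, 31, None, 40, None, 46]
Definition: a tree is height-balanced if, at every node, |h(left) - h(right)| <= 1 (empty subtree has height -1).
Bottom-up per-node check:
  node 46: h_left=-1, h_right=-1, diff=0 [OK], height=0
  node 40: h_left=-1, h_right=0, diff=1 [OK], height=1
  node 31: h_left=-1, h_right=1, diff=2 [FAIL (|-1-1|=2 > 1)], height=2
  node 24: h_left=-1, h_right=2, diff=3 [FAIL (|-1-2|=3 > 1)], height=3
  node 23: h_left=-1, h_right=3, diff=4 [FAIL (|-1-3|=4 > 1)], height=4
  node 8: h_left=-1, h_right=4, diff=5 [FAIL (|-1-4|=5 > 1)], height=5
Node 31 violates the condition: |-1 - 1| = 2 > 1.
Result: Not balanced


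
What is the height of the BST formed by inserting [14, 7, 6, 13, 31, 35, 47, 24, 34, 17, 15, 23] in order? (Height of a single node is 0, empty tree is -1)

Insertion order: [14, 7, 6, 13, 31, 35, 47, 24, 34, 17, 15, 23]
Tree (level-order array): [14, 7, 31, 6, 13, 24, 35, None, None, None, None, 17, None, 34, 47, 15, 23]
Compute height bottom-up (empty subtree = -1):
  height(6) = 1 + max(-1, -1) = 0
  height(13) = 1 + max(-1, -1) = 0
  height(7) = 1 + max(0, 0) = 1
  height(15) = 1 + max(-1, -1) = 0
  height(23) = 1 + max(-1, -1) = 0
  height(17) = 1 + max(0, 0) = 1
  height(24) = 1 + max(1, -1) = 2
  height(34) = 1 + max(-1, -1) = 0
  height(47) = 1 + max(-1, -1) = 0
  height(35) = 1 + max(0, 0) = 1
  height(31) = 1 + max(2, 1) = 3
  height(14) = 1 + max(1, 3) = 4
Height = 4


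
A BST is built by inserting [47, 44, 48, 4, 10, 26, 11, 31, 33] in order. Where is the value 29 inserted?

Starting tree (level order): [47, 44, 48, 4, None, None, None, None, 10, None, 26, 11, 31, None, None, None, 33]
Insertion path: 47 -> 44 -> 4 -> 10 -> 26 -> 31
Result: insert 29 as left child of 31
Final tree (level order): [47, 44, 48, 4, None, None, None, None, 10, None, 26, 11, 31, None, None, 29, 33]
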